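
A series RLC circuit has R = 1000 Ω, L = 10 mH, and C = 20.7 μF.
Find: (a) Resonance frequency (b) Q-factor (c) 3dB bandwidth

Step 1 — Resonance: ω₀ = 1/√(LC) = 1/√(0.01·2.07e-05) = 2198 rad/s.
Step 2 — f₀ = ω₀/(2π) = 349.8 Hz.
Step 3 — Series Q: Q = ω₀L/R = 2198·0.01/1000 = 0.02198.
Step 4 — Bandwidth: Δω = ω₀/Q = 1e+05 rad/s; BW = Δω/(2π) = 1.592e+04 Hz.

(a) f₀ = 349.8 Hz  (b) Q = 0.02198  (c) BW = 1.592e+04 Hz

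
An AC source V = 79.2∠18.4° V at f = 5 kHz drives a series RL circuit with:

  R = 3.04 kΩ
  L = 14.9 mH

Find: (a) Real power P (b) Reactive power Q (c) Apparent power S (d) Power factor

Step 1 — Angular frequency: ω = 2π·f = 2π·5000 = 3.142e+04 rad/s.
Step 2 — Component impedances:
  R: Z = R = 3040 Ω
  L: Z = jωL = j·3.142e+04·0.0149 = 0 + j468.1 Ω
Step 3 — Series combination: Z_total = R + L = 3040 + j468.1 Ω = 3076∠8.8° Ω.
Step 4 — Source phasor: V = 79.2∠18.4° V = 75.15 + j25 V.
Step 5 — Current: I = V / Z = 0.02539 + j0.004315 A = 0.02575∠9.6° A.
Step 6 — Complex power: S = V·I* = 2.016 + j0.3104 VA.
Step 7 — Real power: P = Re(S) = 2.016 W.
Step 8 — Reactive power: Q = Im(S) = 0.3104 VAR.
Step 9 — Apparent power: |S| = 2.039 VA.
Step 10 — Power factor: PF = P/|S| = 0.9884 (lagging).

(a) P = 2.016 W  (b) Q = 0.3104 VAR  (c) S = 2.039 VA  (d) PF = 0.9884 (lagging)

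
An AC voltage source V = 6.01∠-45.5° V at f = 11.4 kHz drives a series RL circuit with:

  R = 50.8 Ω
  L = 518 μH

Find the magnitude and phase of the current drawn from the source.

Step 1 — Angular frequency: ω = 2π·f = 2π·1.14e+04 = 7.163e+04 rad/s.
Step 2 — Component impedances:
  R: Z = R = 50.8 Ω
  L: Z = jωL = j·7.163e+04·0.000518 = 0 + j37.1 Ω
Step 3 — Series combination: Z_total = R + L = 50.8 + j37.1 Ω = 62.91∠36.1° Ω.
Step 4 — Source phasor: V = 6.01∠-45.5° V = 4.212 - j4.287 V.
Step 5 — Ohm's law: I = V / Z_total = (4.212 - j4.287) / (50.8 + j37.1) = 0.01388 - j0.09452 A.
Step 6 — Convert to polar: |I| = 0.09554 A, ∠I = -81.6°.

I = 0.09554∠-81.6° A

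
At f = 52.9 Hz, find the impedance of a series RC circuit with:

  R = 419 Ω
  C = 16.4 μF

Step 1 — Angular frequency: ω = 2π·f = 2π·52.9 = 332.4 rad/s.
Step 2 — Component impedances:
  R: Z = R = 419 Ω
  C: Z = 1/(jωC) = -j/(ω·C) = 0 - j183.5 Ω
Step 3 — Series combination: Z_total = R + C = 419 - j183.5 Ω = 457.4∠-23.6° Ω.

Z = 419 - j183.5 Ω = 457.4∠-23.6° Ω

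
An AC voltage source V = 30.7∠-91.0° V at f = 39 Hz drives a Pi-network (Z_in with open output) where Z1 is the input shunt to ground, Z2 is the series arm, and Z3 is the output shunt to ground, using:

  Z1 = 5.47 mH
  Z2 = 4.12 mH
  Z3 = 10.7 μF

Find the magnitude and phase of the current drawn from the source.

Step 1 — Angular frequency: ω = 2π·f = 2π·39 = 245 rad/s.
Step 2 — Component impedances:
  Z1: Z = jωL = j·245·0.00547 = 0 + j1.34 Ω
  Z2: Z = jωL = j·245·0.00412 = 0 + j1.01 Ω
  Z3: Z = 1/(jωC) = -j/(ω·C) = 0 - j381.4 Ω
Step 3 — With open output, the series arm Z2 and the output shunt Z3 appear in series to ground: Z2 + Z3 = 0 - j380.4 Ω.
Step 4 — Parallel with input shunt Z1: Z_in = Z1 || (Z2 + Z3) = 0 + j1.345 Ω = 1.345∠90.0° Ω.
Step 5 — Source phasor: V = 30.7∠-91.0° V = -0.5358 - j30.7 V.
Step 6 — Ohm's law: I = V / Z_total = (-0.5358 - j30.7) / (0 + j1.345) = -22.82 + j0.3983 A.
Step 7 — Convert to polar: |I| = 22.82 A, ∠I = 179.0°.

I = 22.82∠179.0° A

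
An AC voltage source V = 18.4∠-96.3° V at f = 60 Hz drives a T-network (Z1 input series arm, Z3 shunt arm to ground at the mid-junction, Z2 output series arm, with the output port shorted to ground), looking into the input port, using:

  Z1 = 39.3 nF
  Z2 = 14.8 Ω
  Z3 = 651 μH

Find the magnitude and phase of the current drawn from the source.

Step 1 — Angular frequency: ω = 2π·f = 2π·60 = 377 rad/s.
Step 2 — Component impedances:
  Z1: Z = 1/(jωC) = -j/(ω·C) = 0 - j6.75e+04 Ω
  Z2: Z = R = 14.8 Ω
  Z3: Z = jωL = j·377·0.000651 = 0 + j0.2454 Ω
Step 3 — With the output port shorted to ground, the output series arm Z2 runs from the junction to ground; the shunt arm Z3 also runs from the junction to ground. They appear in parallel: Z3 || Z2 = 0.004069 + j0.2454 Ω.
Step 4 — Series with input arm Z1: Z_in = Z1 + (Z3 || Z2) = 0.004069 - j6.75e+04 Ω = 6.75e+04∠-90.0° Ω.
Step 5 — Source phasor: V = 18.4∠-96.3° V = -2.019 - j18.29 V.
Step 6 — Ohm's law: I = V / Z_total = (-2.019 - j18.29) / (0.004069 - j6.75e+04) = 0.000271 - j2.991e-05 A.
Step 7 — Convert to polar: |I| = 0.0002726 A, ∠I = -6.3°.

I = 0.0002726∠-6.3° A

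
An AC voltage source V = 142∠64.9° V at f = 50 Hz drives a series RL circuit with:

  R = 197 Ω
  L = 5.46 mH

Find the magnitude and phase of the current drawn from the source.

Step 1 — Angular frequency: ω = 2π·f = 2π·50 = 314.2 rad/s.
Step 2 — Component impedances:
  R: Z = R = 197 Ω
  L: Z = jωL = j·314.2·0.00546 = 0 + j1.715 Ω
Step 3 — Series combination: Z_total = R + L = 197 + j1.715 Ω = 197∠0.5° Ω.
Step 4 — Source phasor: V = 142∠64.9° V = 60.24 + j128.6 V.
Step 5 — Ohm's law: I = V / Z_total = (60.24 + j128.6) / (197 + j1.715) = 0.3114 + j0.65 A.
Step 6 — Convert to polar: |I| = 0.7208 A, ∠I = 64.4°.

I = 0.7208∠64.4° A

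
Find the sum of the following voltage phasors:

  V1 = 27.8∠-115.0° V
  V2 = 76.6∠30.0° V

Step 1 — Convert each phasor to rectangular form:
  V1 = 27.8·(cos(-115.0°) + j·sin(-115.0°)) = -11.75 - j25.2 V
  V2 = 76.6·(cos(30.0°) + j·sin(30.0°)) = 66.34 + j38.3 V
Step 2 — Sum components: V_total = 54.59 + j13.1 V.
Step 3 — Convert to polar: |V_total| = 56.14 V, ∠V_total = 13.5°.

V_total = 56.14∠13.5° V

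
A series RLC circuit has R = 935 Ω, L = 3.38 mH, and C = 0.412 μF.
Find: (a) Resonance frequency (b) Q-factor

Step 1 — Resonance condition Im(Z)=0 gives ω₀ = 1/√(LC).
Step 2 — ω₀ = 1/√(0.00338·4.12e-07) = 2.68e+04 rad/s.
Step 3 — f₀ = ω₀/(2π) = 4265 Hz.
Step 4 — Series Q: Q = ω₀L/R = 2.68e+04·0.00338/935 = 0.09687.

(a) f₀ = 4265 Hz  (b) Q = 0.09687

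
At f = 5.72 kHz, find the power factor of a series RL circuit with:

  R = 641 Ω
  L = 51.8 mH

Step 1 — Angular frequency: ω = 2π·f = 2π·5720 = 3.594e+04 rad/s.
Step 2 — Component impedances:
  R: Z = R = 641 Ω
  L: Z = jωL = j·3.594e+04·0.0518 = 0 + j1862 Ω
Step 3 — Series combination: Z_total = R + L = 641 + j1862 Ω = 1969∠71.0° Ω.
Step 4 — Power factor: PF = cos(φ) = Re(Z)/|Z| = 641/1968.9 = 0.3256.
Step 5 — Type: Im(Z) = 1862 ⇒ lagging (phase φ = 71.0°).

PF = 0.3256 (lagging, φ = 71.0°)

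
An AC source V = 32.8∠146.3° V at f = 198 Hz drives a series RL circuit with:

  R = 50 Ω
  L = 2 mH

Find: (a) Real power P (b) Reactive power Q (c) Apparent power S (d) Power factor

Step 1 — Angular frequency: ω = 2π·f = 2π·198 = 1244 rad/s.
Step 2 — Component impedances:
  R: Z = R = 50 Ω
  L: Z = jωL = j·1244·0.002 = 0 + j2.488 Ω
Step 3 — Series combination: Z_total = R + L = 50 + j2.488 Ω = 50.06∠2.8° Ω.
Step 4 — Source phasor: V = 32.8∠146.3° V = -27.29 + j18.2 V.
Step 5 — Current: I = V / Z = -0.5263 + j0.3902 A = 0.6552∠143.5° A.
Step 6 — Complex power: S = V·I* = 21.46 + j1.068 VA.
Step 7 — Real power: P = Re(S) = 21.46 W.
Step 8 — Reactive power: Q = Im(S) = 1.068 VAR.
Step 9 — Apparent power: |S| = 21.49 VA.
Step 10 — Power factor: PF = P/|S| = 0.9988 (lagging).

(a) P = 21.46 W  (b) Q = 1.068 VAR  (c) S = 21.49 VA  (d) PF = 0.9988 (lagging)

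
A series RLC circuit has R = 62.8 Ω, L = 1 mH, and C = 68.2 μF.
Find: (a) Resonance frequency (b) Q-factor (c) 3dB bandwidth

Step 1 — Resonance: ω₀ = 1/√(LC) = 1/√(0.001·6.82e-05) = 3829 rad/s.
Step 2 — f₀ = ω₀/(2π) = 609.4 Hz.
Step 3 — Series Q: Q = ω₀L/R = 3829·0.001/62.8 = 0.06097.
Step 4 — Bandwidth: Δω = ω₀/Q = 6.28e+04 rad/s; BW = Δω/(2π) = 9995 Hz.

(a) f₀ = 609.4 Hz  (b) Q = 0.06097  (c) BW = 9995 Hz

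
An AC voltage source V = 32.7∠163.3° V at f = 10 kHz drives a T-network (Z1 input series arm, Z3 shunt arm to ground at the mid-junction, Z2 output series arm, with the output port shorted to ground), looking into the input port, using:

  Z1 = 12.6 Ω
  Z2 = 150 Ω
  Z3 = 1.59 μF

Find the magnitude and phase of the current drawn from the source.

Step 1 — Angular frequency: ω = 2π·f = 2π·1e+04 = 6.283e+04 rad/s.
Step 2 — Component impedances:
  Z1: Z = R = 12.6 Ω
  Z2: Z = R = 150 Ω
  Z3: Z = 1/(jωC) = -j/(ω·C) = 0 - j10.01 Ω
Step 3 — With the output port shorted to ground, the output series arm Z2 runs from the junction to ground; the shunt arm Z3 also runs from the junction to ground. They appear in parallel: Z3 || Z2 = 0.665 - j9.965 Ω.
Step 4 — Series with input arm Z1: Z_in = Z1 + (Z3 || Z2) = 13.27 - j9.965 Ω = 16.59∠-36.9° Ω.
Step 5 — Source phasor: V = 32.7∠163.3° V = -31.32 + j9.397 V.
Step 6 — Ohm's law: I = V / Z_total = (-31.32 + j9.397) / (13.27 - j9.965) = -1.85 - j0.6811 A.
Step 7 — Convert to polar: |I| = 1.971 A, ∠I = -159.8°.

I = 1.971∠-159.8° A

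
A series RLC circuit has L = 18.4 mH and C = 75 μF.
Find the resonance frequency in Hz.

Step 1 — Resonance condition Im(Z)=0 gives ω₀ = 1/√(LC).
Step 2 — ω₀ = 1/√(0.0184·7.5e-05) = 851.3 rad/s.
Step 3 — f₀ = ω₀/(2π) = 135.5 Hz.

f₀ = 135.5 Hz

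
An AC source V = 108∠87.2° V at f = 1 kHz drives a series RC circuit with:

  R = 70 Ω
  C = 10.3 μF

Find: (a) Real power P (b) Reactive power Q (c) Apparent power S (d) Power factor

Step 1 — Angular frequency: ω = 2π·f = 2π·1000 = 6283 rad/s.
Step 2 — Component impedances:
  R: Z = R = 70 Ω
  C: Z = 1/(jωC) = -j/(ω·C) = 0 - j15.45 Ω
Step 3 — Series combination: Z_total = R + C = 70 - j15.45 Ω = 71.69∠-12.4° Ω.
Step 4 — Source phasor: V = 108∠87.2° V = 5.276 + j107.9 V.
Step 5 — Current: I = V / Z = -0.2525 + j1.485 A = 1.507∠99.6° A.
Step 6 — Complex power: S = V·I* = 158.9 - j35.07 VA.
Step 7 — Real power: P = Re(S) = 158.9 W.
Step 8 — Reactive power: Q = Im(S) = -35.07 VAR.
Step 9 — Apparent power: |S| = 162.7 VA.
Step 10 — Power factor: PF = P/|S| = 0.9765 (leading).

(a) P = 158.9 W  (b) Q = -35.07 VAR  (c) S = 162.7 VA  (d) PF = 0.9765 (leading)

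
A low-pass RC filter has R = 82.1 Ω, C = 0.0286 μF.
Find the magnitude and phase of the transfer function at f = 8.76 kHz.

Step 1 — Angular frequency: ω = 2π·8760 = 5.504e+04 rad/s.
Step 2 — Transfer function: H(jω) = 1/(1 + jωRC).
Step 3 — Denominator: 1 + jωRC = 1 + j·5.504e+04·82.1·2.86e-08 = 1 + j0.1292.
Step 4 — H = 0.9836 - j0.1271.
Step 5 — Magnitude: |H| = 0.9918 (-0.1 dB); phase: φ = -7.4°.

|H| = 0.9918 (-0.1 dB), φ = -7.4°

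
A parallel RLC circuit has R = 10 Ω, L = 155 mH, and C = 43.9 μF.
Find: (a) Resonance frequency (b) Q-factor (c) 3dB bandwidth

Step 1 — Resonance: ω₀ = 1/√(LC) = 1/√(0.155·4.39e-05) = 383.4 rad/s.
Step 2 — f₀ = ω₀/(2π) = 61.01 Hz.
Step 3 — Parallel Q: Q = R/(ω₀L) = 10/(383.4·0.155) = 0.1683.
Step 4 — Bandwidth: Δω = ω₀/Q = 2278 rad/s; BW = Δω/(2π) = 362.5 Hz.

(a) f₀ = 61.01 Hz  (b) Q = 0.1683  (c) BW = 362.5 Hz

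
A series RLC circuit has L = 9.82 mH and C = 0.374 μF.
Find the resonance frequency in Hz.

Step 1 — Resonance condition Im(Z)=0 gives ω₀ = 1/√(LC).
Step 2 — ω₀ = 1/√(0.00982·3.74e-07) = 1.65e+04 rad/s.
Step 3 — f₀ = ω₀/(2π) = 2626 Hz.

f₀ = 2626 Hz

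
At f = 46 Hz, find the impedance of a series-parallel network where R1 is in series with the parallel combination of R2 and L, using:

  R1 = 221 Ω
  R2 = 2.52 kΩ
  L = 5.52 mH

Step 1 — Angular frequency: ω = 2π·f = 2π·46 = 289 rad/s.
Step 2 — Component impedances:
  R1: Z = R = 221 Ω
  R2: Z = R = 2520 Ω
  L: Z = jωL = j·289·0.00552 = 0 + j1.595 Ω
Step 3 — Parallel branch: R2 || L = 1/(1/R2 + 1/L) = 0.00101 + j1.595 Ω.
Step 4 — Series with R1: Z_total = R1 + (R2 || L) = 221 + j1.595 Ω = 221∠0.4° Ω.

Z = 221 + j1.595 Ω = 221∠0.4° Ω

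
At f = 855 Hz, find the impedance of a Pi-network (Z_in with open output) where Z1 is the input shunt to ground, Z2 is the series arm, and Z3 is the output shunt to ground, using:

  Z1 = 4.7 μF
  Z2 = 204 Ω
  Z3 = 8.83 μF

Step 1 — Angular frequency: ω = 2π·f = 2π·855 = 5372 rad/s.
Step 2 — Component impedances:
  Z1: Z = 1/(jωC) = -j/(ω·C) = 0 - j39.61 Ω
  Z2: Z = R = 204 Ω
  Z3: Z = 1/(jωC) = -j/(ω·C) = 0 - j21.08 Ω
Step 3 — With open output, the series arm Z2 and the output shunt Z3 appear in series to ground: Z2 + Z3 = 204 - j21.08 Ω.
Step 4 — Parallel with input shunt Z1: Z_in = Z1 || (Z2 + Z3) = 7.064 - j37.5 Ω = 38.16∠-79.3° Ω.

Z = 7.064 - j37.5 Ω = 38.16∠-79.3° Ω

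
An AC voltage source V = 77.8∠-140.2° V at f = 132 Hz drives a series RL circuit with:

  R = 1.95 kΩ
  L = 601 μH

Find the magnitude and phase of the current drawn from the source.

Step 1 — Angular frequency: ω = 2π·f = 2π·132 = 829.4 rad/s.
Step 2 — Component impedances:
  R: Z = R = 1950 Ω
  L: Z = jωL = j·829.4·0.000601 = 0 + j0.4985 Ω
Step 3 — Series combination: Z_total = R + L = 1950 + j0.4985 Ω = 1950∠0.0° Ω.
Step 4 — Source phasor: V = 77.8∠-140.2° V = -59.77 - j49.8 V.
Step 5 — Ohm's law: I = V / Z_total = (-59.77 - j49.8) / (1950 + j0.4985) = -0.03066 - j0.02553 A.
Step 6 — Convert to polar: |I| = 0.0399 A, ∠I = -140.2°.

I = 0.0399∠-140.2° A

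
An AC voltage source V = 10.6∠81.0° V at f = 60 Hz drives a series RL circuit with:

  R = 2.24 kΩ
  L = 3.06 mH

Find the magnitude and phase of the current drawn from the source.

Step 1 — Angular frequency: ω = 2π·f = 2π·60 = 377 rad/s.
Step 2 — Component impedances:
  R: Z = R = 2240 Ω
  L: Z = jωL = j·377·0.00306 = 0 + j1.154 Ω
Step 3 — Series combination: Z_total = R + L = 2240 + j1.154 Ω = 2240∠0.0° Ω.
Step 4 — Source phasor: V = 10.6∠81.0° V = 1.658 + j10.47 V.
Step 5 — Ohm's law: I = V / Z_total = (1.658 + j10.47) / (2240 + j1.154) = 0.0007427 + j0.004673 A.
Step 6 — Convert to polar: |I| = 0.004732 A, ∠I = 81.0°.

I = 0.004732∠81.0° A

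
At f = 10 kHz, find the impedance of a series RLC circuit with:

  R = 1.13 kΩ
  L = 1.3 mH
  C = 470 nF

Step 1 — Angular frequency: ω = 2π·f = 2π·1e+04 = 6.283e+04 rad/s.
Step 2 — Component impedances:
  R: Z = R = 1130 Ω
  L: Z = jωL = j·6.283e+04·0.0013 = 0 + j81.68 Ω
  C: Z = 1/(jωC) = -j/(ω·C) = 0 - j33.86 Ω
Step 3 — Series combination: Z_total = R + L + C = 1130 + j47.82 Ω = 1131∠2.4° Ω.

Z = 1130 + j47.82 Ω = 1131∠2.4° Ω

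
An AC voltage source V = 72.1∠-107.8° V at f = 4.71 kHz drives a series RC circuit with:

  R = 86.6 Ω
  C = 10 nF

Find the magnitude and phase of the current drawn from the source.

Step 1 — Angular frequency: ω = 2π·f = 2π·4710 = 2.959e+04 rad/s.
Step 2 — Component impedances:
  R: Z = R = 86.6 Ω
  C: Z = 1/(jωC) = -j/(ω·C) = 0 - j3379 Ω
Step 3 — Series combination: Z_total = R + C = 86.6 - j3379 Ω = 3380∠-88.5° Ω.
Step 4 — Source phasor: V = 72.1∠-107.8° V = -22.04 - j68.65 V.
Step 5 — Ohm's law: I = V / Z_total = (-22.04 - j68.65) / (86.6 - j3379) = 0.02014 - j0.007039 A.
Step 6 — Convert to polar: |I| = 0.02133 A, ∠I = -19.3°.

I = 0.02133∠-19.3° A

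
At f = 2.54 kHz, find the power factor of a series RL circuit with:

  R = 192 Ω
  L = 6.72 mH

Step 1 — Angular frequency: ω = 2π·f = 2π·2540 = 1.596e+04 rad/s.
Step 2 — Component impedances:
  R: Z = R = 192 Ω
  L: Z = jωL = j·1.596e+04·0.00672 = 0 + j107.2 Ω
Step 3 — Series combination: Z_total = R + L = 192 + j107.2 Ω = 219.9∠29.2° Ω.
Step 4 — Power factor: PF = cos(φ) = Re(Z)/|Z| = 192/219.92 = 0.873.
Step 5 — Type: Im(Z) = 107.2 ⇒ lagging (phase φ = 29.2°).

PF = 0.873 (lagging, φ = 29.2°)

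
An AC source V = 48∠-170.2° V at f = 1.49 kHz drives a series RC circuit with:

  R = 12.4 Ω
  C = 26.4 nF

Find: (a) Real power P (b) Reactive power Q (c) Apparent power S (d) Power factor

Step 1 — Angular frequency: ω = 2π·f = 2π·1490 = 9362 rad/s.
Step 2 — Component impedances:
  R: Z = R = 12.4 Ω
  C: Z = 1/(jωC) = -j/(ω·C) = 0 - j4046 Ω
Step 3 — Series combination: Z_total = R + C = 12.4 - j4046 Ω = 4046∠-89.8° Ω.
Step 4 — Source phasor: V = 48∠-170.2° V = -47.3 - j8.17 V.
Step 5 — Current: I = V / Z = 0.001983 - j0.0117 A = 0.01186∠-80.4° A.
Step 6 — Complex power: S = V·I* = 0.001745 - j0.5694 VA.
Step 7 — Real power: P = Re(S) = 0.001745 W.
Step 8 — Reactive power: Q = Im(S) = -0.5694 VAR.
Step 9 — Apparent power: |S| = 0.5694 VA.
Step 10 — Power factor: PF = P/|S| = 0.003065 (leading).

(a) P = 0.001745 W  (b) Q = -0.5694 VAR  (c) S = 0.5694 VA  (d) PF = 0.003065 (leading)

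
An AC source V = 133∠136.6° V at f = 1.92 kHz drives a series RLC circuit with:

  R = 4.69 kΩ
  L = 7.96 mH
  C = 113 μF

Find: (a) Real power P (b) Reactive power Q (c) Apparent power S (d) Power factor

Step 1 — Angular frequency: ω = 2π·f = 2π·1920 = 1.206e+04 rad/s.
Step 2 — Component impedances:
  R: Z = R = 4690 Ω
  L: Z = jωL = j·1.206e+04·0.00796 = 0 + j96.03 Ω
  C: Z = 1/(jωC) = -j/(ω·C) = 0 - j0.7336 Ω
Step 3 — Series combination: Z_total = R + L + C = 4690 + j95.29 Ω = 4691∠1.2° Ω.
Step 4 — Source phasor: V = 133∠136.6° V = -96.63 + j91.38 V.
Step 5 — Current: I = V / Z = -0.0202 + j0.0199 A = 0.02835∠135.4° A.
Step 6 — Complex power: S = V·I* = 3.77 + j0.0766 VA.
Step 7 — Real power: P = Re(S) = 3.77 W.
Step 8 — Reactive power: Q = Im(S) = 0.0766 VAR.
Step 9 — Apparent power: |S| = 3.771 VA.
Step 10 — Power factor: PF = P/|S| = 0.9998 (lagging).

(a) P = 3.77 W  (b) Q = 0.0766 VAR  (c) S = 3.771 VA  (d) PF = 0.9998 (lagging)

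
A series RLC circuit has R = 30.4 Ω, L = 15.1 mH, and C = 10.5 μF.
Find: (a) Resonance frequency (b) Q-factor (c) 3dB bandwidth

Step 1 — Resonance condition Im(Z)=0 gives ω₀ = 1/√(LC).
Step 2 — ω₀ = 1/√(0.0151·1.05e-05) = 2511 rad/s.
Step 3 — f₀ = ω₀/(2π) = 399.7 Hz.
Step 4 — Series Q: Q = ω₀L/R = 2511·0.0151/30.4 = 1.247.
Step 5 — 3dB bandwidth: Δω = ω₀/Q = 2013 rad/s; BW = Δω/(2π) = 320.4 Hz.

(a) f₀ = 399.7 Hz  (b) Q = 1.247  (c) BW = 320.4 Hz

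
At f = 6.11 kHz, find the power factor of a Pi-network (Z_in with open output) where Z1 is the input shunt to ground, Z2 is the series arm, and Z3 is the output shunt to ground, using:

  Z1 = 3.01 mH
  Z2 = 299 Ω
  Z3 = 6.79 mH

Step 1 — Angular frequency: ω = 2π·f = 2π·6110 = 3.839e+04 rad/s.
Step 2 — Component impedances:
  Z1: Z = jωL = j·3.839e+04·0.00301 = 0 + j115.6 Ω
  Z2: Z = R = 299 Ω
  Z3: Z = jωL = j·3.839e+04·0.00679 = 0 + j260.7 Ω
Step 3 — With open output, the series arm Z2 and the output shunt Z3 appear in series to ground: Z2 + Z3 = 299 + j260.7 Ω.
Step 4 — Parallel with input shunt Z1: Z_in = Z1 || (Z2 + Z3) = 17.29 + j93.8 Ω = 95.38∠79.6° Ω.
Step 5 — Power factor: PF = cos(φ) = Re(Z)/|Z| = 17.2877/95.3818 = 0.1812.
Step 6 — Type: Im(Z) = 93.8 ⇒ lagging (phase φ = 79.6°).

PF = 0.1812 (lagging, φ = 79.6°)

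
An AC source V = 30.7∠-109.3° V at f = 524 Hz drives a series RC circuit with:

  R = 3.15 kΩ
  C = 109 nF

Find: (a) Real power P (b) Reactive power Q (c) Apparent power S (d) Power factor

Step 1 — Angular frequency: ω = 2π·f = 2π·524 = 3292 rad/s.
Step 2 — Component impedances:
  R: Z = R = 3150 Ω
  C: Z = 1/(jωC) = -j/(ω·C) = 0 - j2787 Ω
Step 3 — Series combination: Z_total = R + C = 3150 - j2787 Ω = 4206∠-41.5° Ω.
Step 4 — Source phasor: V = 30.7∠-109.3° V = -10.15 - j28.97 V.
Step 5 — Current: I = V / Z = 0.002758 - j0.006759 A = 0.0073∠-67.8° A.
Step 6 — Complex power: S = V·I* = 0.1679 - j0.1485 VA.
Step 7 — Real power: P = Re(S) = 0.1679 W.
Step 8 — Reactive power: Q = Im(S) = -0.1485 VAR.
Step 9 — Apparent power: |S| = 0.2241 VA.
Step 10 — Power factor: PF = P/|S| = 0.749 (leading).

(a) P = 0.1679 W  (b) Q = -0.1485 VAR  (c) S = 0.2241 VA  (d) PF = 0.749 (leading)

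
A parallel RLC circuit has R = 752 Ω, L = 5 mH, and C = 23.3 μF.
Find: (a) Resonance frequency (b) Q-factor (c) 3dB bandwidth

Step 1 — Resonance: ω₀ = 1/√(LC) = 1/√(0.005·2.33e-05) = 2930 rad/s.
Step 2 — f₀ = ω₀/(2π) = 466.3 Hz.
Step 3 — Parallel Q: Q = R/(ω₀L) = 752/(2930·0.005) = 51.33.
Step 4 — Bandwidth: Δω = ω₀/Q = 57.07 rad/s; BW = Δω/(2π) = 9.083 Hz.

(a) f₀ = 466.3 Hz  (b) Q = 51.33  (c) BW = 9.083 Hz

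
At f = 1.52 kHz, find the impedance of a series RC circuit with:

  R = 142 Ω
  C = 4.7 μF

Step 1 — Angular frequency: ω = 2π·f = 2π·1520 = 9550 rad/s.
Step 2 — Component impedances:
  R: Z = R = 142 Ω
  C: Z = 1/(jωC) = -j/(ω·C) = 0 - j22.28 Ω
Step 3 — Series combination: Z_total = R + C = 142 - j22.28 Ω = 143.7∠-8.9° Ω.

Z = 142 - j22.28 Ω = 143.7∠-8.9° Ω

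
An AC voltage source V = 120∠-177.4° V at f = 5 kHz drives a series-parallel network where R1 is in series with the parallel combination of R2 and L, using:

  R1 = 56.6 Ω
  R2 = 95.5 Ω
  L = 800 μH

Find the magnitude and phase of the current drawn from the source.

Step 1 — Angular frequency: ω = 2π·f = 2π·5000 = 3.142e+04 rad/s.
Step 2 — Component impedances:
  R1: Z = R = 56.6 Ω
  R2: Z = R = 95.5 Ω
  L: Z = jωL = j·3.142e+04·0.0008 = 0 + j25.13 Ω
Step 3 — Parallel branch: R2 || L = 1/(1/R2 + 1/L) = 6.186 + j23.5 Ω.
Step 4 — Series with R1: Z_total = R1 + (R2 || L) = 62.79 + j23.5 Ω = 67.04∠20.5° Ω.
Step 5 — Source phasor: V = 120∠-177.4° V = -119.9 - j5.444 V.
Step 6 — Ohm's law: I = V / Z_total = (-119.9 - j5.444) / (62.79 + j23.5) = -1.703 + j0.5509 A.
Step 7 — Convert to polar: |I| = 1.79 A, ∠I = 162.1°.

I = 1.79∠162.1° A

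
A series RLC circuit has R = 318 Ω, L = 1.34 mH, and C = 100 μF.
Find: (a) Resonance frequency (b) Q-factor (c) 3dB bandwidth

Step 1 — Resonance condition Im(Z)=0 gives ω₀ = 1/√(LC).
Step 2 — ω₀ = 1/√(0.00134·0.0001) = 2732 rad/s.
Step 3 — f₀ = ω₀/(2π) = 434.8 Hz.
Step 4 — Series Q: Q = ω₀L/R = 2732·0.00134/318 = 0.01151.
Step 5 — 3dB bandwidth: Δω = ω₀/Q = 2.373e+05 rad/s; BW = Δω/(2π) = 3.777e+04 Hz.

(a) f₀ = 434.8 Hz  (b) Q = 0.01151  (c) BW = 3.777e+04 Hz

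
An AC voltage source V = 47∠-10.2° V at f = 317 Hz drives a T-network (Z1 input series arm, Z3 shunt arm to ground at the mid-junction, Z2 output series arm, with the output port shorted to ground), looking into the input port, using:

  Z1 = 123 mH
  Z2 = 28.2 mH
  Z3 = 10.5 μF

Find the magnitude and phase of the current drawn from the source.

Step 1 — Angular frequency: ω = 2π·f = 2π·317 = 1992 rad/s.
Step 2 — Component impedances:
  Z1: Z = jωL = j·1992·0.123 = 0 + j245 Ω
  Z2: Z = jωL = j·1992·0.0282 = 0 + j56.17 Ω
  Z3: Z = 1/(jωC) = -j/(ω·C) = 0 - j47.82 Ω
Step 3 — With the output port shorted to ground, the output series arm Z2 runs from the junction to ground; the shunt arm Z3 also runs from the junction to ground. They appear in parallel: Z3 || Z2 = 0 - j321.6 Ω.
Step 4 — Series with input arm Z1: Z_in = Z1 + (Z3 || Z2) = 0 - j76.57 Ω = 76.57∠-90.0° Ω.
Step 5 — Source phasor: V = 47∠-10.2° V = 46.26 - j8.323 V.
Step 6 — Ohm's law: I = V / Z_total = (46.26 - j8.323) / (0 - j76.57) = 0.1087 + j0.6041 A.
Step 7 — Convert to polar: |I| = 0.6138 A, ∠I = 79.8°.

I = 0.6138∠79.8° A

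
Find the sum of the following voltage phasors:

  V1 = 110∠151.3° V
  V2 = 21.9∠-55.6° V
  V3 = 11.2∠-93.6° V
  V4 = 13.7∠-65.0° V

Step 1 — Convert each phasor to rectangular form:
  V1 = 110·(cos(151.3°) + j·sin(151.3°)) = -96.49 + j52.82 V
  V2 = 21.9·(cos(-55.6°) + j·sin(-55.6°)) = 12.37 - j18.07 V
  V3 = 11.2·(cos(-93.6°) + j·sin(-93.6°)) = -0.7033 - j11.18 V
  V4 = 13.7·(cos(-65.0°) + j·sin(-65.0°)) = 5.79 - j12.42 V
Step 2 — Sum components: V_total = -79.03 + j11.16 V.
Step 3 — Convert to polar: |V_total| = 79.81 V, ∠V_total = 172.0°.

V_total = 79.81∠172.0° V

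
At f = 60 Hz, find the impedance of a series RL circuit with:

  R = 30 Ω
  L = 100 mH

Step 1 — Angular frequency: ω = 2π·f = 2π·60 = 377 rad/s.
Step 2 — Component impedances:
  R: Z = R = 30 Ω
  L: Z = jωL = j·377·0.1 = 0 + j37.7 Ω
Step 3 — Series combination: Z_total = R + L = 30 + j37.7 Ω = 48.18∠51.5° Ω.

Z = 30 + j37.7 Ω = 48.18∠51.5° Ω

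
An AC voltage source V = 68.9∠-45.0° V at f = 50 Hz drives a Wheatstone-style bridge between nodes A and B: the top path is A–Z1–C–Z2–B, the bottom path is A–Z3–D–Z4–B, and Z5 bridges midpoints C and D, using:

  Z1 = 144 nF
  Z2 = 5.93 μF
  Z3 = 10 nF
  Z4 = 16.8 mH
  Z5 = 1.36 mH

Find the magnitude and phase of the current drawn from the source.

Step 1 — Angular frequency: ω = 2π·f = 2π·50 = 314.2 rad/s.
Step 2 — Component impedances:
  Z1: Z = 1/(jωC) = -j/(ω·C) = 0 - j2.21e+04 Ω
  Z2: Z = 1/(jωC) = -j/(ω·C) = 0 - j536.8 Ω
  Z3: Z = 1/(jωC) = -j/(ω·C) = 0 - j3.183e+05 Ω
  Z4: Z = jωL = j·314.2·0.0168 = 0 + j5.278 Ω
  Z5: Z = jωL = j·314.2·0.00136 = 0 + j0.4273 Ω
Step 3 — Bridge requires nodal analysis (the Z5 bridge couples midpoints C and D, so the two paths cannot be reduced to a simple series/parallel combination). Setting node B to ground and injecting 1 A at node A, the 3-node admittance system at A, C, D solves to V_A = Z_AB = 0 - j2.066e+04 Ω = 2.066e+04∠-90.0° Ω.
Step 4 — Source phasor: V = 68.9∠-45.0° V = 48.72 - j48.72 V.
Step 5 — Ohm's law: I = V / Z_total = (48.72 - j48.72) / (0 - j2.066e+04) = 0.002358 + j0.002358 A.
Step 6 — Convert to polar: |I| = 0.003334 A, ∠I = 45.0°.

I = 0.003334∠45.0° A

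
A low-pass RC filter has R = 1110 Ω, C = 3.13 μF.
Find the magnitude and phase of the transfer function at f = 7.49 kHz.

Step 1 — Angular frequency: ω = 2π·7490 = 4.706e+04 rad/s.
Step 2 — Transfer function: H(jω) = 1/(1 + jωRC).
Step 3 — Denominator: 1 + jωRC = 1 + j·4.706e+04·1110·3.13e-06 = 1 + j163.5.
Step 4 — H = 3.74e-05 - j0.006116.
Step 5 — Magnitude: |H| = 0.006116 (-44.3 dB); phase: φ = -89.6°.

|H| = 0.006116 (-44.3 dB), φ = -89.6°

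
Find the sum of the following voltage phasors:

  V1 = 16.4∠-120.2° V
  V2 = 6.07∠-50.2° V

Step 1 — Convert each phasor to rectangular form:
  V1 = 16.4·(cos(-120.2°) + j·sin(-120.2°)) = -8.25 - j14.17 V
  V2 = 6.07·(cos(-50.2°) + j·sin(-50.2°)) = 3.885 - j4.663 V
Step 2 — Sum components: V_total = -4.364 - j18.84 V.
Step 3 — Convert to polar: |V_total| = 19.34 V, ∠V_total = -103.0°.

V_total = 19.34∠-103.0° V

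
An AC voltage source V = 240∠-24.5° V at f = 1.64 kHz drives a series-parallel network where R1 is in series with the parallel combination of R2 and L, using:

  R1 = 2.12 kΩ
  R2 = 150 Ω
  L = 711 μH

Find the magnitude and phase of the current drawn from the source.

Step 1 — Angular frequency: ω = 2π·f = 2π·1640 = 1.03e+04 rad/s.
Step 2 — Component impedances:
  R1: Z = R = 2120 Ω
  R2: Z = R = 150 Ω
  L: Z = jωL = j·1.03e+04·0.000711 = 0 + j7.326 Ω
Step 3 — Parallel branch: R2 || L = 1/(1/R2 + 1/L) = 0.357 + j7.309 Ω.
Step 4 — Series with R1: Z_total = R1 + (R2 || L) = 2120 + j7.309 Ω = 2120∠0.2° Ω.
Step 5 — Source phasor: V = 240∠-24.5° V = 218.4 - j99.53 V.
Step 6 — Ohm's law: I = V / Z_total = (218.4 - j99.53) / (2120 + j7.309) = 0.1028 - j0.04729 A.
Step 7 — Convert to polar: |I| = 0.1132 A, ∠I = -24.7°.

I = 0.1132∠-24.7° A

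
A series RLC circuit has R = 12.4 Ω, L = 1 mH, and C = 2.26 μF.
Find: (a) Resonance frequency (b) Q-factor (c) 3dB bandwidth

Step 1 — Resonance: ω₀ = 1/√(LC) = 1/√(0.001·2.26e-06) = 2.104e+04 rad/s.
Step 2 — f₀ = ω₀/(2π) = 3348 Hz.
Step 3 — Series Q: Q = ω₀L/R = 2.104e+04·0.001/12.4 = 1.696.
Step 4 — Bandwidth: Δω = ω₀/Q = 1.24e+04 rad/s; BW = Δω/(2π) = 1974 Hz.

(a) f₀ = 3348 Hz  (b) Q = 1.696  (c) BW = 1974 Hz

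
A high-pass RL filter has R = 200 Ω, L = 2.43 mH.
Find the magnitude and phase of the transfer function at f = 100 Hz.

Step 1 — Angular frequency: ω = 2π·100 = 628.3 rad/s.
Step 2 — Transfer function: H(jω) = jωL/(R + jωL).
Step 3 — Numerator jωL = j·1.527; denominator R + jωL = 200 + j1.527.
Step 4 — H = 5.828e-05 + j0.007634.
Step 5 — Magnitude: |H| = 0.007634 (-42.3 dB); phase: φ = 89.6°.

|H| = 0.007634 (-42.3 dB), φ = 89.6°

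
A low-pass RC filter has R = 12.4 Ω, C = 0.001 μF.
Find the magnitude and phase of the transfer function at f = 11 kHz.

Step 1 — Angular frequency: ω = 2π·1.1e+04 = 6.912e+04 rad/s.
Step 2 — Transfer function: H(jω) = 1/(1 + jωRC).
Step 3 — Denominator: 1 + jωRC = 1 + j·6.912e+04·12.4·1e-09 = 1 + j0.000857.
Step 4 — H = 1 - j0.000857.
Step 5 — Magnitude: |H| = 1 (-0.0 dB); phase: φ = -0.0°.

|H| = 1 (-0.0 dB), φ = -0.0°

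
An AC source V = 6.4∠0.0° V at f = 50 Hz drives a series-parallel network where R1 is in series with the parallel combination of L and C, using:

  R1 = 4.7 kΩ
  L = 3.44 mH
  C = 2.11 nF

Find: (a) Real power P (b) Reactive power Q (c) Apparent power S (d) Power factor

Step 1 — Angular frequency: ω = 2π·f = 2π·50 = 314.2 rad/s.
Step 2 — Component impedances:
  R1: Z = R = 4700 Ω
  L: Z = jωL = j·314.2·0.00344 = 0 + j1.081 Ω
  C: Z = 1/(jωC) = -j/(ω·C) = 0 - j1.509e+06 Ω
Step 3 — Parallel branch: L || C = 1/(1/L + 1/C) = 0 + j1.081 Ω.
Step 4 — Series with R1: Z_total = R1 + (L || C) = 4700 + j1.081 Ω = 4700∠0.0° Ω.
Step 5 — Source phasor: V = 6.4∠0.0° V = 6.4 V.
Step 6 — Current: I = V / Z = 0.001362 - j3.131e-07 A = 0.001362∠-0.0° A.
Step 7 — Complex power: S = V·I* = 0.008715 + j2.004e-06 VA.
Step 8 — Real power: P = Re(S) = 0.008715 W.
Step 9 — Reactive power: Q = Im(S) = 2.004e-06 VAR.
Step 10 — Apparent power: |S| = 0.008715 VA.
Step 11 — Power factor: PF = P/|S| = 1 (lagging).

(a) P = 0.008715 W  (b) Q = 2.004e-06 VAR  (c) S = 0.008715 VA  (d) PF = 1 (lagging)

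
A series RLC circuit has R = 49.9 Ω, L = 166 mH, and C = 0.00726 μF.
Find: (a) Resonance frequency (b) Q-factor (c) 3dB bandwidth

Step 1 — Resonance: ω₀ = 1/√(LC) = 1/√(0.166·7.26e-09) = 2.881e+04 rad/s.
Step 2 — f₀ = ω₀/(2π) = 4585 Hz.
Step 3 — Series Q: Q = ω₀L/R = 2.881e+04·0.166/49.9 = 95.83.
Step 4 — Bandwidth: Δω = ω₀/Q = 300.6 rad/s; BW = Δω/(2π) = 47.84 Hz.

(a) f₀ = 4585 Hz  (b) Q = 95.83  (c) BW = 47.84 Hz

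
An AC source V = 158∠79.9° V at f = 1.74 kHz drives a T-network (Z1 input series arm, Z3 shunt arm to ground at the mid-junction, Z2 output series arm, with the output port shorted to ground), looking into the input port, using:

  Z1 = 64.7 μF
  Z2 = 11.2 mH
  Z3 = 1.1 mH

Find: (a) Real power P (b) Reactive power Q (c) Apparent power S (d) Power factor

Step 1 — Angular frequency: ω = 2π·f = 2π·1740 = 1.093e+04 rad/s.
Step 2 — Component impedances:
  Z1: Z = 1/(jωC) = -j/(ω·C) = 0 - j1.414 Ω
  Z2: Z = jωL = j·1.093e+04·0.0112 = 0 + j122.4 Ω
  Z3: Z = jωL = j·1.093e+04·0.0011 = 0 + j12.03 Ω
Step 3 — With the output port shorted to ground, the output series arm Z2 runs from the junction to ground; the shunt arm Z3 also runs from the junction to ground. They appear in parallel: Z3 || Z2 = 0 + j10.95 Ω.
Step 4 — Series with input arm Z1: Z_in = Z1 + (Z3 || Z2) = 0 + j9.537 Ω = 9.537∠90.0° Ω.
Step 5 — Source phasor: V = 158∠79.9° V = 27.71 + j155.6 V.
Step 6 — Current: I = V / Z = 16.31 - j2.905 A = 16.57∠-10.1° A.
Step 7 — Complex power: S = V·I* = 0 + j2618 VA.
Step 8 — Real power: P = Re(S) = 0 W.
Step 9 — Reactive power: Q = Im(S) = 2618 VAR.
Step 10 — Apparent power: |S| = 2618 VA.
Step 11 — Power factor: PF = P/|S| = 0 (lagging).

(a) P = 0 W  (b) Q = 2618 VAR  (c) S = 2618 VA  (d) PF = 0 (lagging)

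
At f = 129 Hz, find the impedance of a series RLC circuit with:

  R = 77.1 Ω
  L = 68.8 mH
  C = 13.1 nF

Step 1 — Angular frequency: ω = 2π·f = 2π·129 = 810.5 rad/s.
Step 2 — Component impedances:
  R: Z = R = 77.1 Ω
  L: Z = jωL = j·810.5·0.0688 = 0 + j55.76 Ω
  C: Z = 1/(jωC) = -j/(ω·C) = 0 - j9.418e+04 Ω
Step 3 — Series combination: Z_total = R + L + C = 77.1 - j9.412e+04 Ω = 9.412e+04∠-90.0° Ω.

Z = 77.1 - j9.412e+04 Ω = 9.412e+04∠-90.0° Ω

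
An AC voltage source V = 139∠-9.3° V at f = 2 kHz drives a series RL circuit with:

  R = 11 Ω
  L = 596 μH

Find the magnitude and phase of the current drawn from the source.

Step 1 — Angular frequency: ω = 2π·f = 2π·2000 = 1.257e+04 rad/s.
Step 2 — Component impedances:
  R: Z = R = 11 Ω
  L: Z = jωL = j·1.257e+04·0.000596 = 0 + j7.49 Ω
Step 3 — Series combination: Z_total = R + L = 11 + j7.49 Ω = 13.31∠34.2° Ω.
Step 4 — Source phasor: V = 139∠-9.3° V = 137.2 - j22.46 V.
Step 5 — Ohm's law: I = V / Z_total = (137.2 - j22.46) / (11 + j7.49) = 7.57 - j7.197 A.
Step 6 — Convert to polar: |I| = 10.45 A, ∠I = -43.5°.

I = 10.45∠-43.5° A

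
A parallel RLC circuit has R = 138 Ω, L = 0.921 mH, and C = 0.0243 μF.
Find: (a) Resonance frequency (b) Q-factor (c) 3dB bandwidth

Step 1 — Resonance: ω₀ = 1/√(LC) = 1/√(0.000921·2.43e-08) = 2.114e+05 rad/s.
Step 2 — f₀ = ω₀/(2π) = 3.364e+04 Hz.
Step 3 — Parallel Q: Q = R/(ω₀L) = 138/(2.114e+05·0.000921) = 0.7088.
Step 4 — Bandwidth: Δω = ω₀/Q = 2.982e+05 rad/s; BW = Δω/(2π) = 4.746e+04 Hz.

(a) f₀ = 3.364e+04 Hz  (b) Q = 0.7088  (c) BW = 4.746e+04 Hz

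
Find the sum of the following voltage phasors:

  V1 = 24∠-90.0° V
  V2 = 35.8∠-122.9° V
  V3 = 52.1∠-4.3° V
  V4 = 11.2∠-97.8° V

Step 1 — Convert each phasor to rectangular form:
  V1 = 24·(cos(-90.0°) + j·sin(-90.0°)) = 0 - j24 V
  V2 = 35.8·(cos(-122.9°) + j·sin(-122.9°)) = -19.45 - j30.06 V
  V3 = 52.1·(cos(-4.3°) + j·sin(-4.3°)) = 51.95 - j3.906 V
  V4 = 11.2·(cos(-97.8°) + j·sin(-97.8°)) = -1.52 - j11.1 V
Step 2 — Sum components: V_total = 30.99 - j69.06 V.
Step 3 — Convert to polar: |V_total| = 75.69 V, ∠V_total = -65.8°.

V_total = 75.69∠-65.8° V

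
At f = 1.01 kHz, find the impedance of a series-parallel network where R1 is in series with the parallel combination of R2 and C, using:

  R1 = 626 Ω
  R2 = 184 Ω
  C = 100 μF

Step 1 — Angular frequency: ω = 2π·f = 2π·1010 = 6346 rad/s.
Step 2 — Component impedances:
  R1: Z = R = 626 Ω
  R2: Z = R = 184 Ω
  C: Z = 1/(jωC) = -j/(ω·C) = 0 - j1.576 Ω
Step 3 — Parallel branch: R2 || C = 1/(1/R2 + 1/C) = 0.01349 - j1.576 Ω.
Step 4 — Series with R1: Z_total = R1 + (R2 || C) = 626 - j1.576 Ω = 626∠-0.1° Ω.

Z = 626 - j1.576 Ω = 626∠-0.1° Ω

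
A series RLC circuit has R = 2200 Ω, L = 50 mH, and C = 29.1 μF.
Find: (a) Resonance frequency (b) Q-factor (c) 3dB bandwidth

Step 1 — Resonance: ω₀ = 1/√(LC) = 1/√(0.05·2.91e-05) = 829 rad/s.
Step 2 — f₀ = ω₀/(2π) = 131.9 Hz.
Step 3 — Series Q: Q = ω₀L/R = 829·0.05/2200 = 0.01884.
Step 4 — Bandwidth: Δω = ω₀/Q = 4.4e+04 rad/s; BW = Δω/(2π) = 7003 Hz.

(a) f₀ = 131.9 Hz  (b) Q = 0.01884  (c) BW = 7003 Hz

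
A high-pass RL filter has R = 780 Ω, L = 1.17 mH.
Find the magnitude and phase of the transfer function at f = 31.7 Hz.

Step 1 — Angular frequency: ω = 2π·31.7 = 199.2 rad/s.
Step 2 — Transfer function: H(jω) = jωL/(R + jωL).
Step 3 — Numerator jωL = j·0.233; denominator R + jωL = 780 + j0.233.
Step 4 — H = 8.926e-08 + j0.0002988.
Step 5 — Magnitude: |H| = 0.0002988 (-70.5 dB); phase: φ = 90.0°.

|H| = 0.0002988 (-70.5 dB), φ = 90.0°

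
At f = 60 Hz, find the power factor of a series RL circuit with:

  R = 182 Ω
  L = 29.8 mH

Step 1 — Angular frequency: ω = 2π·f = 2π·60 = 377 rad/s.
Step 2 — Component impedances:
  R: Z = R = 182 Ω
  L: Z = jωL = j·377·0.0298 = 0 + j11.23 Ω
Step 3 — Series combination: Z_total = R + L = 182 + j11.23 Ω = 182.3∠3.5° Ω.
Step 4 — Power factor: PF = cos(φ) = Re(Z)/|Z| = 182/182.35 = 0.9981.
Step 5 — Type: Im(Z) = 11.23 ⇒ lagging (phase φ = 3.5°).

PF = 0.9981 (lagging, φ = 3.5°)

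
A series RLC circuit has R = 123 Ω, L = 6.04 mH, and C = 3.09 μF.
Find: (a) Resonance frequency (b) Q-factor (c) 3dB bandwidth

Step 1 — Resonance: ω₀ = 1/√(LC) = 1/√(0.00604·3.09e-06) = 7320 rad/s.
Step 2 — f₀ = ω₀/(2π) = 1165 Hz.
Step 3 — Series Q: Q = ω₀L/R = 7320·0.00604/123 = 0.3594.
Step 4 — Bandwidth: Δω = ω₀/Q = 2.036e+04 rad/s; BW = Δω/(2π) = 3241 Hz.

(a) f₀ = 1165 Hz  (b) Q = 0.3594  (c) BW = 3241 Hz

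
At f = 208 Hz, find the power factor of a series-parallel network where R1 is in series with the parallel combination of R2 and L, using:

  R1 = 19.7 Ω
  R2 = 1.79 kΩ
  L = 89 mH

Step 1 — Angular frequency: ω = 2π·f = 2π·208 = 1307 rad/s.
Step 2 — Component impedances:
  R1: Z = R = 19.7 Ω
  R2: Z = R = 1790 Ω
  L: Z = jωL = j·1307·0.089 = 0 + j116.3 Ω
Step 3 — Parallel branch: R2 || L = 1/(1/R2 + 1/L) = 7.526 + j115.8 Ω.
Step 4 — Series with R1: Z_total = R1 + (R2 || L) = 27.23 + j115.8 Ω = 119∠76.8° Ω.
Step 5 — Power factor: PF = cos(φ) = Re(Z)/|Z| = 27.23/119 = 0.2288.
Step 6 — Type: Im(Z) = 115.8 ⇒ lagging (phase φ = 76.8°).

PF = 0.2288 (lagging, φ = 76.8°)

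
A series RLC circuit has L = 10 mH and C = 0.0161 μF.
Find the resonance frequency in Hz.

Step 1 — Resonance condition Im(Z)=0 gives ω₀ = 1/√(LC).
Step 2 — ω₀ = 1/√(0.01·1.61e-08) = 7.881e+04 rad/s.
Step 3 — f₀ = ω₀/(2π) = 1.254e+04 Hz.

f₀ = 1.254e+04 Hz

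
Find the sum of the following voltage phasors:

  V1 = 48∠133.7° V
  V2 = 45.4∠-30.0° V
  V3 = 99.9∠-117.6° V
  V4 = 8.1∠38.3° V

Step 1 — Convert each phasor to rectangular form:
  V1 = 48·(cos(133.7°) + j·sin(133.7°)) = -33.16 + j34.7 V
  V2 = 45.4·(cos(-30.0°) + j·sin(-30.0°)) = 39.32 - j22.7 V
  V3 = 99.9·(cos(-117.6°) + j·sin(-117.6°)) = -46.28 - j88.53 V
  V4 = 8.1·(cos(38.3°) + j·sin(38.3°)) = 6.357 + j5.02 V
Step 2 — Sum components: V_total = -33.77 - j71.51 V.
Step 3 — Convert to polar: |V_total| = 79.08 V, ∠V_total = -115.3°.

V_total = 79.08∠-115.3° V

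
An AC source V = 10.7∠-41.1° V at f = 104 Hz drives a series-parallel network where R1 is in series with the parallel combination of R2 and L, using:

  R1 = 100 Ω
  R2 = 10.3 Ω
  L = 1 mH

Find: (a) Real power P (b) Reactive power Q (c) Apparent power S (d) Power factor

Step 1 — Angular frequency: ω = 2π·f = 2π·104 = 653.5 rad/s.
Step 2 — Component impedances:
  R1: Z = R = 100 Ω
  R2: Z = R = 10.3 Ω
  L: Z = jωL = j·653.5·0.001 = 0 + j0.6535 Ω
Step 3 — Parallel branch: R2 || L = 1/(1/R2 + 1/L) = 0.04129 + j0.6508 Ω.
Step 4 — Series with R1: Z_total = R1 + (R2 || L) = 100 + j0.6508 Ω = 100∠0.4° Ω.
Step 5 — Source phasor: V = 10.7∠-41.1° V = 8.063 - j7.034 V.
Step 6 — Current: I = V / Z = 0.08014 - j0.07083 A = 0.107∠-41.5° A.
Step 7 — Complex power: S = V·I* = 1.144 + j0.007445 VA.
Step 8 — Real power: P = Re(S) = 1.144 W.
Step 9 — Reactive power: Q = Im(S) = 0.007445 VAR.
Step 10 — Apparent power: |S| = 1.144 VA.
Step 11 — Power factor: PF = P/|S| = 1 (lagging).

(a) P = 1.144 W  (b) Q = 0.007445 VAR  (c) S = 1.144 VA  (d) PF = 1 (lagging)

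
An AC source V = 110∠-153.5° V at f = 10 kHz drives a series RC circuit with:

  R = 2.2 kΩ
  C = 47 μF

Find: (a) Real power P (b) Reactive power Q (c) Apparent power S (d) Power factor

Step 1 — Angular frequency: ω = 2π·f = 2π·1e+04 = 6.283e+04 rad/s.
Step 2 — Component impedances:
  R: Z = R = 2200 Ω
  C: Z = 1/(jωC) = -j/(ω·C) = 0 - j0.3386 Ω
Step 3 — Series combination: Z_total = R + C = 2200 - j0.3386 Ω = 2200∠-0.0° Ω.
Step 4 — Source phasor: V = 110∠-153.5° V = -98.44 - j49.08 V.
Step 5 — Current: I = V / Z = -0.04474 - j0.02232 A = 0.05∠-153.5° A.
Step 6 — Complex power: S = V·I* = 5.5 - j0.0008466 VA.
Step 7 — Real power: P = Re(S) = 5.5 W.
Step 8 — Reactive power: Q = Im(S) = -0.0008466 VAR.
Step 9 — Apparent power: |S| = 5.5 VA.
Step 10 — Power factor: PF = P/|S| = 1 (leading).

(a) P = 5.5 W  (b) Q = -0.0008466 VAR  (c) S = 5.5 VA  (d) PF = 1 (leading)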